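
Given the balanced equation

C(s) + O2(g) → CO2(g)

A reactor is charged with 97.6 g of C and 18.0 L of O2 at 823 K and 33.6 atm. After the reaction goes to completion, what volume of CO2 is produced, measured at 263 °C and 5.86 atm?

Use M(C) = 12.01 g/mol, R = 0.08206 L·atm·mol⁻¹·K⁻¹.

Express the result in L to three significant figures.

n(C) = 97.6 / 12.01 = 8.127 mol
n(O2) = PV/RT = (33.6 × 18.0) / (0.08206 × 823) = 8.955 mol
For 8.127 mol C, stoichiometry requires (1/1) × 8.127 = 8.127 mol O2; 8.955 mol is available, so C is limiting.
n(CO2) = (1/1) × 8.127 = 8.127 mol
V(CO2) = nRT/P = 8.127 × 0.08206 × 536.15 / 5.86 = 61.02 L

61.0 L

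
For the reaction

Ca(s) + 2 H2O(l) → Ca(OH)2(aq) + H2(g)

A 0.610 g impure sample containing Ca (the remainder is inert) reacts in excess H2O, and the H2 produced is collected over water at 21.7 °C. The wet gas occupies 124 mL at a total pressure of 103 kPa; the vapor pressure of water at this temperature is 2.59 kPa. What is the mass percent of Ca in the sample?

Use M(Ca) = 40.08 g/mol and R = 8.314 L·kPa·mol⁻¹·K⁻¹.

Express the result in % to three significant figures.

P(H2) = 103 − 2.59 = 100.4 kPa
n(H2) = PV/RT = (100.4 × 0.1240) / (8.314 × 294.85) = 0.005079 mol
n(Ca) = (1/1) × 0.005079 = 0.005079 mol
m(Ca) = 0.005079 × 40.08 = 0.2036 g
%Ca = 0.2036 / 0.610 × 100 = 33.38%

33.4 %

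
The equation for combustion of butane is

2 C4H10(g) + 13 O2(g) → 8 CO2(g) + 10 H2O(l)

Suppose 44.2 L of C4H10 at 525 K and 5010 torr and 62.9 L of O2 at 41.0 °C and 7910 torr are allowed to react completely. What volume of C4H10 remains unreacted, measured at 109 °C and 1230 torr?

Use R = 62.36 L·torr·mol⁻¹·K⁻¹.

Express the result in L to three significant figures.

n(C4H10) = PV/RT = (5010 × 44.2) / (62.36 × 525) = 6.764 mol
n(O2) = PV/RT = (7910 × 62.9) / (62.36 × 314.15) = 25.40 mol
For 6.764 mol C4H10, stoichiometry requires (13/2) × 6.764 = 43.97 mol O2; 25.40 mol is available, so O2 is limiting.
n(C4H10) consumed = (2/13) × 25.40 = 3.908 mol; remaining = 6.764 − 3.908 = 2.856 mol
V(C4H10) = nRT/P = 2.856 × 62.36 × 382.15 / 1230 = 55.33 L

55.3 L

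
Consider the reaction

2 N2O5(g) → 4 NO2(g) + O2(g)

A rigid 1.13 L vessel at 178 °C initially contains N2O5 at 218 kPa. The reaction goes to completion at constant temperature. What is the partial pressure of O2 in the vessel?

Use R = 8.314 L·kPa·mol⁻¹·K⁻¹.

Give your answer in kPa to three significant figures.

n(N2O5)₀ = PV/RT = (218 × 1.13) / (8.314 × 451.15) = 0.06568 mol
n(O2) = (1/2) × 0.06568 = 0.03284 mol
P(O2) = nRT/V = 0.03284 × 8.314 × 451.15 / 1.13 = 109.0 kPa

109 kPa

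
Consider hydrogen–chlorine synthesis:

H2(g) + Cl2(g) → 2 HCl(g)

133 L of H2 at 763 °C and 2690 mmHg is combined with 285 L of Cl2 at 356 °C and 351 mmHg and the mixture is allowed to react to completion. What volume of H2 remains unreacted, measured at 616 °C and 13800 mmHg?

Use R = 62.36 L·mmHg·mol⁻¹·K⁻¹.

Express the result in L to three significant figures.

12.0 L

n(H2) = PV/RT = (2690 × 133) / (62.36 × 1036.15) = 5.537 mol
n(Cl2) = PV/RT = (351 × 285) / (62.36 × 629.15) = 2.550 mol
For 5.537 mol H2, stoichiometry requires (1/1) × 5.537 = 5.537 mol Cl2; 2.550 mol is available, so Cl2 is limiting.
n(H2) consumed = (1/1) × 2.550 = 2.550 mol; remaining = 5.537 − 2.550 = 2.987 mol
V(H2) = nRT/P = 2.987 × 62.36 × 889.15 / 13800 = 12.00 L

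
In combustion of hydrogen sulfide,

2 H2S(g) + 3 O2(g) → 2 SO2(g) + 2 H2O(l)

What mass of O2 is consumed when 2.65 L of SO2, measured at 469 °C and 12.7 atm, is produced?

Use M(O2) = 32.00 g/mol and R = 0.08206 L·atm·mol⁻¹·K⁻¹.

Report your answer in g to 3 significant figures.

n(SO2) = PV/RT = (12.7 × 2.65) / (0.08206 × 742.15) = 0.5526 mol
n(O2) = (3/2) × 0.5526 = 0.8289 mol
m(O2) = 0.8289 × 32.00 = 26.52 g

26.5 g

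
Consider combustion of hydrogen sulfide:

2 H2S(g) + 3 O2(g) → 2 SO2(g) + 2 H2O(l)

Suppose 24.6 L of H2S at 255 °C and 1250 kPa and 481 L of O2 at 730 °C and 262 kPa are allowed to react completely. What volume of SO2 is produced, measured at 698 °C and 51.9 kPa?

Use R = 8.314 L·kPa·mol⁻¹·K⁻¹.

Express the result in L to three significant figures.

1090 L

n(H2S) = PV/RT = (1250 × 24.6) / (8.314 × 528.15) = 7.003 mol
n(O2) = PV/RT = (262 × 481) / (8.314 × 1003.15) = 15.11 mol
For 7.003 mol H2S, stoichiometry requires (3/2) × 7.003 = 10.50 mol O2; 15.11 mol is available, so H2S is limiting.
n(SO2) = (2/2) × 7.003 = 7.003 mol
V(SO2) = nRT/P = 7.003 × 8.314 × 971.15 / 51.9 = 1089 L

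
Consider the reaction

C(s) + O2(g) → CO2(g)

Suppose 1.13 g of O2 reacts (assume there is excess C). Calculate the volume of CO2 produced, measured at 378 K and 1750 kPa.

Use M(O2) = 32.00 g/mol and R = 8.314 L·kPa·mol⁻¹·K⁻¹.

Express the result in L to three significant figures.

n(O2) = 1.130 / 32.00 = 0.03531 mol
n(CO2) = (1/1) × 0.03531 = 0.03531 mol
V = nRT/P = 0.03531 × 8.314 × 378 / 1750 = 0.06341 L

0.0634 L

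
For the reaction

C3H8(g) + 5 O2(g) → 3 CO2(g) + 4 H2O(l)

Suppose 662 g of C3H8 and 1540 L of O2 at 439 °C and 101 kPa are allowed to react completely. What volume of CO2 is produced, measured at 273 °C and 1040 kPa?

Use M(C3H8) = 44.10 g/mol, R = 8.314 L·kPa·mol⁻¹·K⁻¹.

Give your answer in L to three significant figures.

68.8 L

n(C3H8) = 662 / 44.10 = 15.01 mol
n(O2) = PV/RT = (101 × 1540) / (8.314 × 712.15) = 26.27 mol
For 15.01 mol C3H8, stoichiometry requires (5/1) × 15.01 = 75.05 mol O2; 26.27 mol is available, so O2 is limiting.
n(CO2) = (3/5) × 26.27 = 15.76 mol
V(CO2) = nRT/P = 15.76 × 8.314 × 546.15 / 1040 = 68.81 L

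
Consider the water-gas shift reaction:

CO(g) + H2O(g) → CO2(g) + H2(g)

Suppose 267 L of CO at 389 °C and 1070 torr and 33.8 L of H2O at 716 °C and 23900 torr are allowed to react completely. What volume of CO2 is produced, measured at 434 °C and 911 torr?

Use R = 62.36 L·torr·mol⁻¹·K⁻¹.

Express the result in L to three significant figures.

n(CO) = PV/RT = (1070 × 267) / (62.36 × 662.15) = 6.919 mol
n(H2O) = PV/RT = (23900 × 33.8) / (62.36 × 989.15) = 13.10 mol
For 6.919 mol CO, stoichiometry requires (1/1) × 6.919 = 6.919 mol H2O; 13.10 mol is available, so CO is limiting.
n(CO2) = (1/1) × 6.919 = 6.919 mol
V(CO2) = nRT/P = 6.919 × 62.36 × 707.15 / 911 = 334.9 L

335 L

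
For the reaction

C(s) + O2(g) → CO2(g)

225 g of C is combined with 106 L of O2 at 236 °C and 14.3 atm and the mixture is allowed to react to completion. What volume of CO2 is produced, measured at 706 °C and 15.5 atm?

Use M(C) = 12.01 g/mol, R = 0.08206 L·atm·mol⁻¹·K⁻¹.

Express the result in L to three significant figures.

n(C) = 225 / 12.01 = 18.73 mol
n(O2) = PV/RT = (14.3 × 106) / (0.08206 × 509.15) = 36.28 mol
For 18.73 mol C, stoichiometry requires (1/1) × 18.73 = 18.73 mol O2; 36.28 mol is available, so C is limiting.
n(CO2) = (1/1) × 18.73 = 18.73 mol
V(CO2) = nRT/P = 18.73 × 0.08206 × 979.15 / 15.5 = 97.09 L

97.1 L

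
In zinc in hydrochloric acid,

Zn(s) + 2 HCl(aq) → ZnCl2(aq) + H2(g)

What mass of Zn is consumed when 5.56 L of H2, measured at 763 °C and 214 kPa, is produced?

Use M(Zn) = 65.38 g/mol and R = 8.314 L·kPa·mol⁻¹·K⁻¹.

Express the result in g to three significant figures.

9.03 g

n(H2) = PV/RT = (214 × 5.56) / (8.314 × 1036.15) = 0.1381 mol
n(Zn) = (1/1) × 0.1381 = 0.1381 mol
m(Zn) = 0.1381 × 65.38 = 9.029 g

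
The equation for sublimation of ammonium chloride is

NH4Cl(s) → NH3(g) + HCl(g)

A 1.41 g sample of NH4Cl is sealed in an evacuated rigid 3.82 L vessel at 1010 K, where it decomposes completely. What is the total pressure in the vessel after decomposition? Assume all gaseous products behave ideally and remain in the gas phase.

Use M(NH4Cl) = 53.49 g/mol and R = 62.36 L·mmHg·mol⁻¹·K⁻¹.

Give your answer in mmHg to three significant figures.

n(NH4Cl) = 1.41 / 53.49 = 0.02636 mol
n(gas produced) = (2/1) × 0.02636 = 0.05272 mol
P = nRT/V = 0.05272 × 62.36 × 1010 / 3.82 = 869.2 mmHg

869 mmHg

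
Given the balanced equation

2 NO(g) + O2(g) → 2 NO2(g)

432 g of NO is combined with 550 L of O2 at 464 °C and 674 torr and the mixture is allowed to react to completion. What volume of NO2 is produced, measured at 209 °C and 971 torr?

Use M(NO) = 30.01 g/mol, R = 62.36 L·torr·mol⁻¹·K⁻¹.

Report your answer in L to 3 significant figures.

n(NO) = 432 / 30.01 = 14.40 mol
n(O2) = PV/RT = (674 × 550) / (62.36 × 737.15) = 8.064 mol
For 14.40 mol NO, stoichiometry requires (1/2) × 14.40 = 7.200 mol O2; 8.064 mol is available, so NO is limiting.
n(NO2) = (2/2) × 14.40 = 14.40 mol
V(NO2) = nRT/P = 14.40 × 62.36 × 482.15 / 971 = 445.9 L

446 L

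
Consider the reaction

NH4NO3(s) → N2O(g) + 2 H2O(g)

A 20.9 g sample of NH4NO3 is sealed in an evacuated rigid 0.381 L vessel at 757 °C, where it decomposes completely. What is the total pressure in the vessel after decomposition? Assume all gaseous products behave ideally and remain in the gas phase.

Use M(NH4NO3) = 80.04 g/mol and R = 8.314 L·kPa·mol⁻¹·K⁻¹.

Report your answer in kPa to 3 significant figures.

17600 kPa

n(NH4NO3) = 20.9 / 80.04 = 0.2611 mol
n(gas produced) = (3/1) × 0.2611 = 0.7833 mol
P = nRT/V = 0.7833 × 8.314 × 1030.15 / 0.381 = 17610 kPa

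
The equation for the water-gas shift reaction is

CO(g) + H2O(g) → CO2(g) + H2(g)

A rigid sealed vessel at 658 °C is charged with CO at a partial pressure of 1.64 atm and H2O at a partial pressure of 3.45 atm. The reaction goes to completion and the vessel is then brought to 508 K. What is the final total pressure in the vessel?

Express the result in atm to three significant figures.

2.78 atm

At constant V, partial pressures at 658 °C are proportional to moles, so apply stoichiometry directly to pressures.
P(H2O) required for 1.64 atm of CO = (1/1) × 1.64 = 1.640 atm; available 3.45 atm, so CO is limiting.
P(H2O) remaining = 3.45 − (1/1) × 1.64 = 1.810 atm
P(gaseous products) = (1+1)/1 × 1.64 = 3.280 atm
P_total at 658 °C = 1.810 + 3.280 = 5.090 atm
Scaling to 508 K: P = 5.090 × 508/931.15 = 2.777 atm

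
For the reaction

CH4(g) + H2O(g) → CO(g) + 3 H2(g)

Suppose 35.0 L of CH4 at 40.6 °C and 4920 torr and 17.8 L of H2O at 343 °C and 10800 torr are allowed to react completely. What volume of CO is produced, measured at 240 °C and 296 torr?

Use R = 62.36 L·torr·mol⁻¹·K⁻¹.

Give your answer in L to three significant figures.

n(CH4) = PV/RT = (4920 × 35.0) / (62.36 × 313.75) = 8.801 mol
n(H2O) = PV/RT = (10800 × 17.8) / (62.36 × 616.15) = 5.003 mol
For 8.801 mol CH4, stoichiometry requires (1/1) × 8.801 = 8.801 mol H2O; 5.003 mol is available, so H2O is limiting.
n(CO) = (1/1) × 5.003 = 5.003 mol
V(CO) = nRT/P = 5.003 × 62.36 × 513.15 / 296 = 540.9 L

541 L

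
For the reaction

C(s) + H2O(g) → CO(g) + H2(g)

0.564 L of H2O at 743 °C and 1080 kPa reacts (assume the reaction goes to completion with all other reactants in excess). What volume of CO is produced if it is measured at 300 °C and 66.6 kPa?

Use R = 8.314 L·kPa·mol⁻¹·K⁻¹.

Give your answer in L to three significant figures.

5.16 L

n(H2O) = PV/RT = (1080 × 0.564) / (8.314 × 1016.15) = 0.07210 mol
n(CO) = (1/1) × 0.07210 = 0.07210 mol
V = nRT/P = 0.07210 × 8.314 × 573.15 / 66.6 = 5.159 L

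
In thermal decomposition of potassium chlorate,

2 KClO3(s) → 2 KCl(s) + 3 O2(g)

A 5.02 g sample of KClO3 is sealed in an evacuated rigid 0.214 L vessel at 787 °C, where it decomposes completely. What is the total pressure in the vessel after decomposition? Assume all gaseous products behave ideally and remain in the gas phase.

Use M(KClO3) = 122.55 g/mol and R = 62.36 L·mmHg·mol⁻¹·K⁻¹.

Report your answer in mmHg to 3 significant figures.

19000 mmHg

n(KClO3) = 5.02 / 122.55 = 0.04096 mol
n(gas produced) = (3/2) × 0.04096 = 0.06144 mol
P = nRT/V = 0.06144 × 62.36 × 1060.15 / 0.214 = 18980 mmHg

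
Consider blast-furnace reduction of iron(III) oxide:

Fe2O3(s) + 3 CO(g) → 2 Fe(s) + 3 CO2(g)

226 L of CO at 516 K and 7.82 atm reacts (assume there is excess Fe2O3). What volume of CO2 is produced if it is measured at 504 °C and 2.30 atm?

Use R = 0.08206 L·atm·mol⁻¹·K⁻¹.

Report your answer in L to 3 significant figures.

n(CO) = PV/RT = (7.82 × 226) / (0.08206 × 516) = 41.74 mol
n(CO2) = (3/3) × 41.74 = 41.74 mol
V = nRT/P = 41.74 × 0.08206 × 777.15 / 2.30 = 1157 L

1160 L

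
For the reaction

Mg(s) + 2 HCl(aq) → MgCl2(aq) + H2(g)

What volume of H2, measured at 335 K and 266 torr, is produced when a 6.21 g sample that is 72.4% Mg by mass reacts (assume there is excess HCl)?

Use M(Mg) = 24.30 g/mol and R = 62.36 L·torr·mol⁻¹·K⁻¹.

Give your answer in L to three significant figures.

mass of Mg = 6.21 × 72.4/100 = 4.496 g
n(Mg) = 4.496 / 24.30 = 0.1850 mol
n(H2) = (1/1) × 0.1850 = 0.1850 mol
V = nRT/P = 0.1850 × 62.36 × 335 / 266 = 14.53 L

14.5 L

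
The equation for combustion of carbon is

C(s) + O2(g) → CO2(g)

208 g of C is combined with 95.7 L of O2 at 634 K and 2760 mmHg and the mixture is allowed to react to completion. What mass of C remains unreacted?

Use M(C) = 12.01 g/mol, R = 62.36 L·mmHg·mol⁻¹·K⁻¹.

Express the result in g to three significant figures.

128 g

n(C) = 208 / 12.01 = 17.32 mol
n(O2) = PV/RT = (2760 × 95.7) / (62.36 × 634) = 6.681 mol
For 17.32 mol C, stoichiometry requires (1/1) × 17.32 = 17.32 mol O2; 6.681 mol is available, so O2 is limiting.
n(C) consumed = (1/1) × 6.681 = 6.681 mol; remaining = 17.32 − 6.681 = 10.64 mol
m(C) = 10.64 × 12.01 = 127.8 g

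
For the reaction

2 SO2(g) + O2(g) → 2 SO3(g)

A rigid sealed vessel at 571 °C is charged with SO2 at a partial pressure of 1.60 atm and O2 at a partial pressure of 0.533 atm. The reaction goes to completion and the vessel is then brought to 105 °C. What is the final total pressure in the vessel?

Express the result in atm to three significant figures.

0.717 atm

Because the vessel is rigid and T is held at 571 °C, work the stoichiometry in partial pressures (P_i = n_iRT/V).
P(O2) required for 1.60 atm of SO2 = (1/2) × 1.60 = 0.8000 atm; available 0.533 atm, so O2 is limiting.
P(SO2) remaining = 1.60 − (2/1) × 0.533 = 0.5340 atm
P(gaseous products) = (2)/1 × 0.533 = 1.066 atm
P_total at 571 °C = 0.5340 + 1.066 = 1.600 atm
Scaling to 105 °C: P = 1.600 × 378.15/844.15 = 0.7167 atm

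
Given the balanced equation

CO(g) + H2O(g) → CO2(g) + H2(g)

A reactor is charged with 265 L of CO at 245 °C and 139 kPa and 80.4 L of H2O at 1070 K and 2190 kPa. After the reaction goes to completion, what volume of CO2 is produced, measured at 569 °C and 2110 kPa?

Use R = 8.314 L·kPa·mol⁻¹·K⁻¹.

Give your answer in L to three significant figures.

28.4 L

n(CO) = PV/RT = (139 × 265) / (8.314 × 518.15) = 8.551 mol
n(H2O) = PV/RT = (2190 × 80.4) / (8.314 × 1070) = 19.79 mol
For 8.551 mol CO, stoichiometry requires (1/1) × 8.551 = 8.551 mol H2O; 19.79 mol is available, so CO is limiting.
n(CO2) = (1/1) × 8.551 = 8.551 mol
V(CO2) = nRT/P = 8.551 × 8.314 × 842.15 / 2110 = 28.37 L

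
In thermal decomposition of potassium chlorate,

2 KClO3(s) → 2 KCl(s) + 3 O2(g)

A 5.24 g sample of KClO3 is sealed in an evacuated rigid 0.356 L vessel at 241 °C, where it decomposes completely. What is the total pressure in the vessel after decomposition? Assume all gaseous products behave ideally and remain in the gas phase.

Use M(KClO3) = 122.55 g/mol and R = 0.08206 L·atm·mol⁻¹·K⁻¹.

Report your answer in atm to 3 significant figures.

n(KClO3) = 5.24 / 122.55 = 0.04276 mol
n(gas produced) = (3/2) × 0.04276 = 0.06414 mol
P = nRT/V = 0.06414 × 0.08206 × 514.15 / 0.356 = 7.602 atm

7.60 atm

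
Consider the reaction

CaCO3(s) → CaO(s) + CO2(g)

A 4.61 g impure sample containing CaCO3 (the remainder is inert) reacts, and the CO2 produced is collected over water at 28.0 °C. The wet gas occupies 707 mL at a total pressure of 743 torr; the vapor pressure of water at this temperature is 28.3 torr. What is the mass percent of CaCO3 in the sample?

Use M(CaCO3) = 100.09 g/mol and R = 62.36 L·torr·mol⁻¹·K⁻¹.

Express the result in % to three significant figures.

58.4 %

P(CO2) = 743 − 28.3 = 714.7 torr
n(CO2) = PV/RT = (714.7 × 0.7070) / (62.36 × 301.15) = 0.02691 mol
n(CaCO3) = (1/1) × 0.02691 = 0.02691 mol
m(CaCO3) = 0.02691 × 100.09 = 2.693 g
%CaCO3 = 2.693 / 4.61 × 100 = 58.42%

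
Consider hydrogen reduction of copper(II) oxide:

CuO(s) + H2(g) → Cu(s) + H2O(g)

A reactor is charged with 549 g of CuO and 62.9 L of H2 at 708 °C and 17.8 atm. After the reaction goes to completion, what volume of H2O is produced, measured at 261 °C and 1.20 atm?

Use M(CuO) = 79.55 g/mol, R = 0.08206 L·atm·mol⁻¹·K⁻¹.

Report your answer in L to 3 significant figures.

252 L

n(CuO) = 549 / 79.55 = 6.901 mol
n(H2) = PV/RT = (17.8 × 62.9) / (0.08206 × 981.15) = 13.91 mol
For 6.901 mol CuO, stoichiometry requires (1/1) × 6.901 = 6.901 mol H2; 13.91 mol is available, so CuO is limiting.
n(H2O) = (1/1) × 6.901 = 6.901 mol
V(H2O) = nRT/P = 6.901 × 0.08206 × 534.15 / 1.20 = 252.1 L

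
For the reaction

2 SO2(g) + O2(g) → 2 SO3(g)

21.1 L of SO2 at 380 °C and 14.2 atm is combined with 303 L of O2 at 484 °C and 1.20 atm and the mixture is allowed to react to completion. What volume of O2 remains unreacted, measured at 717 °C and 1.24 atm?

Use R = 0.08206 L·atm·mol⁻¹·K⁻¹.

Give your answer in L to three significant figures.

n(SO2) = PV/RT = (14.2 × 21.1) / (0.08206 × 653.15) = 5.590 mol
n(O2) = PV/RT = (1.20 × 303) / (0.08206 × 757.15) = 5.852 mol
For 5.590 mol SO2, stoichiometry requires (1/2) × 5.590 = 2.795 mol O2; 5.852 mol is available, so SO2 is limiting.
n(O2) consumed = (1/2) × 5.590 = 2.795 mol; remaining = 5.852 − 2.795 = 3.057 mol
V(O2) = nRT/P = 3.057 × 0.08206 × 990.15 / 1.24 = 200.3 L

200 L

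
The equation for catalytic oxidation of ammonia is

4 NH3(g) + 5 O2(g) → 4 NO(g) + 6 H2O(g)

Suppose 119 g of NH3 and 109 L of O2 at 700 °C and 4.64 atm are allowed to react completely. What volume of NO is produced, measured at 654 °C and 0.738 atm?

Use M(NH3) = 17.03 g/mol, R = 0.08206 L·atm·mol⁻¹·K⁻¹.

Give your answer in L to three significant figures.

n(NH3) = 119 / 17.03 = 6.988 mol
n(O2) = PV/RT = (4.64 × 109) / (0.08206 × 973.15) = 6.333 mol
For 6.988 mol NH3, stoichiometry requires (5/4) × 6.988 = 8.735 mol O2; 6.333 mol is available, so O2 is limiting.
n(NO) = (4/5) × 6.333 = 5.066 mol
V(NO) = nRT/P = 5.066 × 0.08206 × 927.15 / 0.738 = 522.3 L

522 L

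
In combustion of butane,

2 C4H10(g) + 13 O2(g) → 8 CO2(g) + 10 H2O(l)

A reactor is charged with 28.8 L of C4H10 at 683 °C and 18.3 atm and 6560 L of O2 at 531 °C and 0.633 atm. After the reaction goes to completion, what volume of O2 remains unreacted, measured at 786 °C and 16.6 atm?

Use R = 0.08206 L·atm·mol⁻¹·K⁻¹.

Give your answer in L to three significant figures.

n(C4H10) = PV/RT = (18.3 × 28.8) / (0.08206 × 956.15) = 6.717 mol
n(O2) = PV/RT = (0.633 × 6560) / (0.08206 × 804.15) = 62.93 mol
For 6.717 mol C4H10, stoichiometry requires (13/2) × 6.717 = 43.66 mol O2; 62.93 mol is available, so C4H10 is limiting.
n(O2) consumed = (13/2) × 6.717 = 43.66 mol; remaining = 62.93 − 43.66 = 19.27 mol
V(O2) = nRT/P = 19.27 × 0.08206 × 1059.15 / 16.6 = 100.9 L

101 L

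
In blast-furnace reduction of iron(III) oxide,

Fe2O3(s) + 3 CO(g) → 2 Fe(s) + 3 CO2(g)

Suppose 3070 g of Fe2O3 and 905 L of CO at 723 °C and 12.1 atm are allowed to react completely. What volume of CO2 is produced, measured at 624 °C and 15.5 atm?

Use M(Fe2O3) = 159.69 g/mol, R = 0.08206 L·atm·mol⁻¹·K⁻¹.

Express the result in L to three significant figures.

n(Fe2O3) = 3070 / 159.69 = 19.22 mol
n(CO) = PV/RT = (12.1 × 905) / (0.08206 × 996.15) = 134.0 mol
For 19.22 mol Fe2O3, stoichiometry requires (3/1) × 19.22 = 57.66 mol CO; 134.0 mol is available, so Fe2O3 is limiting.
n(CO2) = (3/1) × 19.22 = 57.66 mol
V(CO2) = nRT/P = 57.66 × 0.08206 × 897.15 / 15.5 = 273.9 L

274 L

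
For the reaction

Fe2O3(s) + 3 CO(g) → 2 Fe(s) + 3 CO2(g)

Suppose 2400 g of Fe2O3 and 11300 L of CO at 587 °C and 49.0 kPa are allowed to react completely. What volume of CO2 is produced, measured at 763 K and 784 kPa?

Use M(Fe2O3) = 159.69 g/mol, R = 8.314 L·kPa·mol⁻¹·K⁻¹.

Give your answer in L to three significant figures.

n(Fe2O3) = 2400 / 159.69 = 15.03 mol
n(CO) = PV/RT = (49.0 × 11300) / (8.314 × 860.15) = 77.43 mol
For 15.03 mol Fe2O3, stoichiometry requires (3/1) × 15.03 = 45.09 mol CO; 77.43 mol is available, so Fe2O3 is limiting.
n(CO2) = (3/1) × 15.03 = 45.09 mol
V(CO2) = nRT/P = 45.09 × 8.314 × 763 / 784 = 364.8 L

365 L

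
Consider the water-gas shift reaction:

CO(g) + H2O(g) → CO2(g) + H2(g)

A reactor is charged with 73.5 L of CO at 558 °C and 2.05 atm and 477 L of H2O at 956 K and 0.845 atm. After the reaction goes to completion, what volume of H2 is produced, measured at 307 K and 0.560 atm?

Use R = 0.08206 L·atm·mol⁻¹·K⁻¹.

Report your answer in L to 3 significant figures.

n(CO) = PV/RT = (2.05 × 73.5) / (0.08206 × 831.15) = 2.209 mol
n(H2O) = PV/RT = (0.845 × 477) / (0.08206 × 956) = 5.138 mol
For 2.209 mol CO, stoichiometry requires (1/1) × 2.209 = 2.209 mol H2O; 5.138 mol is available, so CO is limiting.
n(H2) = (1/1) × 2.209 = 2.209 mol
V(H2) = nRT/P = 2.209 × 0.08206 × 307 / 0.560 = 99.38 L

99.4 L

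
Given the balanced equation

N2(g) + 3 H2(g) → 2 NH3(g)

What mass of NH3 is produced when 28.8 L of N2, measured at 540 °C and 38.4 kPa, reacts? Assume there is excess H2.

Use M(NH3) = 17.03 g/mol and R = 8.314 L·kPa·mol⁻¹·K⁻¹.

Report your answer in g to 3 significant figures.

5.57 g

n(N2) = PV/RT = (38.4 × 28.8) / (8.314 × 813.15) = 0.1636 mol
n(NH3) = (2/1) × 0.1636 = 0.3272 mol
m(NH3) = 0.3272 × 17.03 = 5.572 g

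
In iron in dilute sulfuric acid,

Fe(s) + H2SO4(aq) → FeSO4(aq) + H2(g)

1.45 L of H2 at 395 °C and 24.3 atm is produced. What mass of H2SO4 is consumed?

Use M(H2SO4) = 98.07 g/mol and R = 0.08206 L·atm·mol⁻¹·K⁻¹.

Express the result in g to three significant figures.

63.0 g

n(H2) = PV/RT = (24.3 × 1.45) / (0.08206 × 668.15) = 0.6426 mol
n(H2SO4) = (1/1) × 0.6426 = 0.6426 mol
m(H2SO4) = 0.6426 × 98.07 = 63.02 g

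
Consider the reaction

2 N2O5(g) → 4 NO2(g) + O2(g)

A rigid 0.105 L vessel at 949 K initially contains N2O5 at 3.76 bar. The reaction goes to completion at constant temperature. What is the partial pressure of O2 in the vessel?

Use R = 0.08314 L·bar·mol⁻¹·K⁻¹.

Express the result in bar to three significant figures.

n(N2O5)₀ = PV/RT = (3.76 × 0.105) / (0.08314 × 949) = 0.005004 mol
n(O2) = (1/2) × 0.005004 = 0.002502 mol
P(O2) = nRT/V = 0.002502 × 0.08314 × 949 / 0.105 = 1.880 bar

1.88 bar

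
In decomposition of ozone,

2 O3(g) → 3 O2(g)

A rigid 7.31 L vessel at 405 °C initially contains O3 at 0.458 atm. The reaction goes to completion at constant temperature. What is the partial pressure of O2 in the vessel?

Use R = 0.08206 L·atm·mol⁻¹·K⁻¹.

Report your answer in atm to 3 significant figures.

0.687 atm

n(O3)₀ = PV/RT = (0.458 × 7.31) / (0.08206 × 678.15) = 0.06016 mol
n(O2) = (3/2) × 0.06016 = 0.09024 mol
P(O2) = nRT/V = 0.09024 × 0.08206 × 678.15 / 7.31 = 0.6870 atm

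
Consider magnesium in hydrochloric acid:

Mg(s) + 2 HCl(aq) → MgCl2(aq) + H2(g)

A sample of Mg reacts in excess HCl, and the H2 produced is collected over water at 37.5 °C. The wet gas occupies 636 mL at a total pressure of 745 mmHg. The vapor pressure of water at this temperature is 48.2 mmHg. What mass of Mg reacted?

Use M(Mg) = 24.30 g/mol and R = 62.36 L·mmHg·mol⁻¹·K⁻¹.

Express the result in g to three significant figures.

0.556 g

P(H2) = 745 − 48.2 = 696.8 mmHg
n(H2) = PV/RT = (696.8 × 0.6360) / (62.36 × 310.65) = 0.02288 mol
n(Mg) = (1/1) × 0.02288 = 0.02288 mol
m(Mg) = 0.02288 × 24.30 = 0.5560 g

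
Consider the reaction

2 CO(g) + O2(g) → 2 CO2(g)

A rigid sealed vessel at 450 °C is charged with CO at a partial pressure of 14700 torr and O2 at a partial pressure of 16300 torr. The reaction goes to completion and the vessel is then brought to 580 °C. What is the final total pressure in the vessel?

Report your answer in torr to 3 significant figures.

With V and T fixed, P_i ∝ n_i, so the mole ratios apply directly to partial pressures at 450 °C.
P(O2) required for 14700 torr of CO = (1/2) × 14700 = 7350 torr; available 16300 torr, so CO is limiting.
P(O2) remaining = 16300 − (1/2) × 14700 = 8950 torr
P(gaseous products) = (2)/2 × 14700 = 14700 torr
P_total at 450 °C = 8950 + 14700 = 23650 torr
Scaling to 580 °C: P = 23650 × 853.15/723.15 = 27900 torr

27900 torr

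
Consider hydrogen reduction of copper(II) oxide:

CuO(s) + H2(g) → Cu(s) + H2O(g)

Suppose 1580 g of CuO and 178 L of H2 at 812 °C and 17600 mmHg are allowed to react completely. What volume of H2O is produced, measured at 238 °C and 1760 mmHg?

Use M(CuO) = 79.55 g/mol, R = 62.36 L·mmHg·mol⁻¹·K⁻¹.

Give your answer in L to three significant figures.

360 L

n(CuO) = 1580 / 79.55 = 19.86 mol
n(H2) = PV/RT = (17600 × 178) / (62.36 × 1085.15) = 46.30 mol
For 19.86 mol CuO, stoichiometry requires (1/1) × 19.86 = 19.86 mol H2; 46.30 mol is available, so CuO is limiting.
n(H2O) = (1/1) × 19.86 = 19.86 mol
V(H2O) = nRT/P = 19.86 × 62.36 × 511.15 / 1760 = 359.7 L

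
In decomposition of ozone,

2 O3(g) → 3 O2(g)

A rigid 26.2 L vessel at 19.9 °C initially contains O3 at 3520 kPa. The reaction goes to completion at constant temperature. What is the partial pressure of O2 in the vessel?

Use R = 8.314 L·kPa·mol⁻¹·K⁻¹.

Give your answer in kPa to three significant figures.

5280 kPa

n(O3)₀ = PV/RT = (3520 × 26.2) / (8.314 × 293.05) = 37.85 mol
n(O2) = (3/2) × 37.85 = 56.78 mol
P(O2) = nRT/V = 56.78 × 8.314 × 293.05 / 26.2 = 5280 kPa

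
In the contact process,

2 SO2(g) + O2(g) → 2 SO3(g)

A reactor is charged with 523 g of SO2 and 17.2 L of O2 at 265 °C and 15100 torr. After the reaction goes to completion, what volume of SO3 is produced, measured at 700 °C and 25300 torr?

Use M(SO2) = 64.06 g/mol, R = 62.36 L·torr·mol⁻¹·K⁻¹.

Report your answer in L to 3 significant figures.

n(SO2) = 523 / 64.06 = 8.164 mol
n(O2) = PV/RT = (15100 × 17.2) / (62.36 × 538.15) = 7.739 mol
For 8.164 mol SO2, stoichiometry requires (1/2) × 8.164 = 4.082 mol O2; 7.739 mol is available, so SO2 is limiting.
n(SO3) = (2/2) × 8.164 = 8.164 mol
V(SO3) = nRT/P = 8.164 × 62.36 × 973.15 / 25300 = 19.58 L

19.6 L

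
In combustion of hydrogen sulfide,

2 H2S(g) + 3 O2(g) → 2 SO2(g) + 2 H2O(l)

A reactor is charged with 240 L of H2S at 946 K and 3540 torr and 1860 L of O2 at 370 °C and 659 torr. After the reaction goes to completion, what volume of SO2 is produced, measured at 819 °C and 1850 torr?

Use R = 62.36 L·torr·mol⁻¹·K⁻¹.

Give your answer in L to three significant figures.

n(H2S) = PV/RT = (3540 × 240) / (62.36 × 946) = 14.40 mol
n(O2) = PV/RT = (659 × 1860) / (62.36 × 643.15) = 30.56 mol
For 14.40 mol H2S, stoichiometry requires (3/2) × 14.40 = 21.60 mol O2; 30.56 mol is available, so H2S is limiting.
n(SO2) = (2/2) × 14.40 = 14.40 mol
V(SO2) = nRT/P = 14.40 × 62.36 × 1092.15 / 1850 = 530.1 L

530 L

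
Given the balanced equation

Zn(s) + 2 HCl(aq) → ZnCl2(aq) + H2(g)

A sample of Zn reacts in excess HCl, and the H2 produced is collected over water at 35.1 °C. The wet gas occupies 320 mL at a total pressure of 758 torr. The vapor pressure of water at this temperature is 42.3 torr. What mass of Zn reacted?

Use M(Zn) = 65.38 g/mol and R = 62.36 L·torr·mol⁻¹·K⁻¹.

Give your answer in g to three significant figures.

0.779 g

P(H2) = 758 − 42.3 = 715.7 torr
n(H2) = PV/RT = (715.7 × 0.3200) / (62.36 × 308.25) = 0.01191 mol
n(Zn) = (1/1) × 0.01191 = 0.01191 mol
m(Zn) = 0.01191 × 65.38 = 0.7787 g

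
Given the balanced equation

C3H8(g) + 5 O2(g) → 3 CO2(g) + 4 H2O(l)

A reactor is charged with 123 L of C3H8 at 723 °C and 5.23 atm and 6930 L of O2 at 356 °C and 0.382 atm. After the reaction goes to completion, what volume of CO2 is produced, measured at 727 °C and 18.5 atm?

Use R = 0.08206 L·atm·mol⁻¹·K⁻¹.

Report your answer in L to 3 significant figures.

n(C3H8) = PV/RT = (5.23 × 123) / (0.08206 × 996.15) = 7.870 mol
n(O2) = PV/RT = (0.382 × 6930) / (0.08206 × 629.15) = 51.28 mol
For 7.870 mol C3H8, stoichiometry requires (5/1) × 7.870 = 39.35 mol O2; 51.28 mol is available, so C3H8 is limiting.
n(CO2) = (3/1) × 7.870 = 23.61 mol
V(CO2) = nRT/P = 23.61 × 0.08206 × 1000.15 / 18.5 = 104.7 L

105 L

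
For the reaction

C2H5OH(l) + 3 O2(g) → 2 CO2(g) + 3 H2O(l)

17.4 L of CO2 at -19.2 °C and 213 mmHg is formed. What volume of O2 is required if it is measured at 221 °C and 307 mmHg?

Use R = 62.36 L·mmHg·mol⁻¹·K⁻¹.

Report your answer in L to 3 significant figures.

35.2 L

n(CO2) = PV/RT = (213 × 17.4) / (62.36 × 253.95) = 0.2340 mol
n(O2) = (3/2) × 0.2340 = 0.3510 mol
V = nRT/P = 0.3510 × 62.36 × 494.15 / 307 = 35.23 L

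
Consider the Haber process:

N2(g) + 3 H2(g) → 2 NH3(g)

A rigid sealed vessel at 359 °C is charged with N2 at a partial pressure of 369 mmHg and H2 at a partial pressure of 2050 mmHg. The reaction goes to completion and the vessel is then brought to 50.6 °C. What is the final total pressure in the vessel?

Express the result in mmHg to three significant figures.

861 mmHg

Because the vessel is rigid and T is held at 359 °C, work the stoichiometry in partial pressures (P_i = n_iRT/V).
P(H2) required for 369 mmHg of N2 = (3/1) × 369 = 1107 mmHg; available 2050 mmHg, so N2 is limiting.
P(H2) remaining = 2050 − (3/1) × 369 = 943.0 mmHg
P(gaseous products) = (2)/1 × 369 = 738.0 mmHg
P_total at 359 °C = 943.0 + 738.0 = 1681 mmHg
Scaling to 50.6 °C: P = 1681 × 323.75/632.15 = 860.9 mmHg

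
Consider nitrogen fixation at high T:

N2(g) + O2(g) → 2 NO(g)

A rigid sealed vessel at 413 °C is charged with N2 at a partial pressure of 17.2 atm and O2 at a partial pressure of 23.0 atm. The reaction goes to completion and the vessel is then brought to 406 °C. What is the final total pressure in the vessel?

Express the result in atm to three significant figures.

39.8 atm

At constant V, partial pressures at 413 °C are proportional to moles, so apply stoichiometry directly to pressures.
P(O2) required for 17.2 atm of N2 = (1/1) × 17.2 = 17.20 atm; available 23.0 atm, so N2 is limiting.
P(O2) remaining = 23.0 − (1/1) × 17.2 = 5.800 atm
P(gaseous products) = (2)/1 × 17.2 = 34.40 atm
P_total at 413 °C = 5.800 + 34.40 = 40.20 atm
Scaling to 406 °C: P = 40.20 × 679.15/686.15 = 39.79 atm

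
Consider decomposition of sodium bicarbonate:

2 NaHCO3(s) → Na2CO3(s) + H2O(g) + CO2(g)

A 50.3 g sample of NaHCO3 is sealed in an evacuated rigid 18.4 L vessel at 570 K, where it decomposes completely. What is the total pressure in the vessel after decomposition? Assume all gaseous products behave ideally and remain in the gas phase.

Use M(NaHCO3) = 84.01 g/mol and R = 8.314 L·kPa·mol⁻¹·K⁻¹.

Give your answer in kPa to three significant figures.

n(NaHCO3) = 50.3 / 84.01 = 0.5987 mol
n(gas produced) = (2/2) × 0.5987 = 0.5987 mol
P = nRT/V = 0.5987 × 8.314 × 570 / 18.4 = 154.2 kPa

154 kPa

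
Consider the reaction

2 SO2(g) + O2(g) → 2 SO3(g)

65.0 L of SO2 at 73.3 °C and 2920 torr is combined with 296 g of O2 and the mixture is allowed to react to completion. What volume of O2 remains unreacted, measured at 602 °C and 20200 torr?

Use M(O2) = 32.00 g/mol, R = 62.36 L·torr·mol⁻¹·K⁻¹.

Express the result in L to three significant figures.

13.1 L

n(SO2) = PV/RT = (2920 × 65.0) / (62.36 × 346.45) = 8.785 mol
n(O2) = 296 / 32.00 = 9.250 mol
For 8.785 mol SO2, stoichiometry requires (1/2) × 8.785 = 4.393 mol O2; 9.250 mol is available, so SO2 is limiting.
n(O2) consumed = (1/2) × 8.785 = 4.393 mol; remaining = 9.250 − 4.393 = 4.857 mol
V(O2) = nRT/P = 4.857 × 62.36 × 875.15 / 20200 = 13.12 L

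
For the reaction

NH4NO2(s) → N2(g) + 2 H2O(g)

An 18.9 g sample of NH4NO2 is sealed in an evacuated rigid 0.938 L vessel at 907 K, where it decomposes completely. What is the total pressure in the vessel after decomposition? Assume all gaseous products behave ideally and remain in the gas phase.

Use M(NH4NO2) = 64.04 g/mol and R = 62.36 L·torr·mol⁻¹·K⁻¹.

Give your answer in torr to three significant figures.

53400 torr

n(NH4NO2) = 18.9 / 64.04 = 0.2951 mol
n(gas produced) = (3/1) × 0.2951 = 0.8853 mol
P = nRT/V = 0.8853 × 62.36 × 907 / 0.938 = 53380 torr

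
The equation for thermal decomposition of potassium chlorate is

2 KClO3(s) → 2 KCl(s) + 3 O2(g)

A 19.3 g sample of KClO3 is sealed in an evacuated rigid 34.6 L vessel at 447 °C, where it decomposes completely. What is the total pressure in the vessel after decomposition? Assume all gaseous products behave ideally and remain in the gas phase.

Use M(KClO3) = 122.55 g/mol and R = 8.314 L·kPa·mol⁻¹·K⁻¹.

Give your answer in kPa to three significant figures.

n(KClO3) = 19.3 / 122.55 = 0.1575 mol
n(gas produced) = (3/2) × 0.1575 = 0.2363 mol
P = nRT/V = 0.2363 × 8.314 × 720.15 / 34.6 = 40.89 kPa

40.9 kPa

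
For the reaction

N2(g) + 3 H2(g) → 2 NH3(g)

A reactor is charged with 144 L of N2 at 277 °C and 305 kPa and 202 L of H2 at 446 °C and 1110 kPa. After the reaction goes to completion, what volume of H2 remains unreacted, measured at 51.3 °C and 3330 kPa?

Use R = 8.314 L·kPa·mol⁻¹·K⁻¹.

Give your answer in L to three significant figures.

n(N2) = PV/RT = (305 × 144) / (8.314 × 550.15) = 9.602 mol
n(H2) = PV/RT = (1110 × 202) / (8.314 × 719.15) = 37.50 mol
For 9.602 mol N2, stoichiometry requires (3/1) × 9.602 = 28.81 mol H2; 37.50 mol is available, so N2 is limiting.
n(H2) consumed = (3/1) × 9.602 = 28.81 mol; remaining = 37.50 − 28.81 = 8.690 mol
V(H2) = nRT/P = 8.690 × 8.314 × 324.45 / 3330 = 7.039 L

7.04 L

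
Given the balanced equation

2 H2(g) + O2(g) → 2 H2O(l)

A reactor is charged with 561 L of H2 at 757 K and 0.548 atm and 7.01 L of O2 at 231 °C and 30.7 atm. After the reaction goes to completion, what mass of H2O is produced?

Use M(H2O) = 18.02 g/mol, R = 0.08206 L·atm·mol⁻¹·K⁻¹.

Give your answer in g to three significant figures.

n(H2) = PV/RT = (0.548 × 561) / (0.08206 × 757) = 4.949 mol
n(O2) = PV/RT = (30.7 × 7.01) / (0.08206 × 504.15) = 5.202 mol
For 4.949 mol H2, stoichiometry requires (1/2) × 4.949 = 2.474 mol O2; 5.202 mol is available, so H2 is limiting.
n(H2O) = (2/2) × 4.949 = 4.949 mol
m(H2O) = 4.949 × 18.02 = 89.18 g

89.2 g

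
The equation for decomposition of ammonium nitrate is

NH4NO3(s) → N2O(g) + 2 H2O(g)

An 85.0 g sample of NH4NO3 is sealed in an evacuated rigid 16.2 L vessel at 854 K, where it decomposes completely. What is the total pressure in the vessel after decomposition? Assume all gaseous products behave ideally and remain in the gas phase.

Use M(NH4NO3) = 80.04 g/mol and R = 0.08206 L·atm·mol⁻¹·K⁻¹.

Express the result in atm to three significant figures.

n(NH4NO3) = 85.0 / 80.04 = 1.062 mol
n(gas produced) = (3/1) × 1.062 = 3.186 mol
P = nRT/V = 3.186 × 0.08206 × 854 / 16.2 = 13.78 atm

13.8 atm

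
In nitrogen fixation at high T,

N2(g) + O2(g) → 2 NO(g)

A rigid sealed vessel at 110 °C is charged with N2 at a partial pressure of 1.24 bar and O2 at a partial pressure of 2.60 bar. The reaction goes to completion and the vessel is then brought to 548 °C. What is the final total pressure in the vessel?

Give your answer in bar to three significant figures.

At constant V, partial pressures at 110 °C are proportional to moles, so apply stoichiometry directly to pressures.
P(O2) required for 1.24 bar of N2 = (1/1) × 1.24 = 1.240 bar; available 2.60 bar, so N2 is limiting.
P(O2) remaining = 2.60 − (1/1) × 1.24 = 1.360 bar
P(gaseous products) = (2)/1 × 1.24 = 2.480 bar
P_total at 110 °C = 1.360 + 2.480 = 3.840 bar
Scaling to 548 °C: P = 3.840 × 821.15/383.15 = 8.230 bar

8.23 bar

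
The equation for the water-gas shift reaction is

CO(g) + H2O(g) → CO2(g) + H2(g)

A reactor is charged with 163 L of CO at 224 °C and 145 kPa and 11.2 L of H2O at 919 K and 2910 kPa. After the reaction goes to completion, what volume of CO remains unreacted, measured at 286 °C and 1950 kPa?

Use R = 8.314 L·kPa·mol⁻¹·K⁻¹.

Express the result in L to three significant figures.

n(CO) = PV/RT = (145 × 163) / (8.314 × 497.15) = 5.718 mol
n(H2O) = PV/RT = (2910 × 11.2) / (8.314 × 919) = 4.266 mol
For 5.718 mol CO, stoichiometry requires (1/1) × 5.718 = 5.718 mol H2O; 4.266 mol is available, so H2O is limiting.
n(CO) consumed = (1/1) × 4.266 = 4.266 mol; remaining = 5.718 − 4.266 = 1.452 mol
V(CO) = nRT/P = 1.452 × 8.314 × 559.15 / 1950 = 3.462 L

3.46 L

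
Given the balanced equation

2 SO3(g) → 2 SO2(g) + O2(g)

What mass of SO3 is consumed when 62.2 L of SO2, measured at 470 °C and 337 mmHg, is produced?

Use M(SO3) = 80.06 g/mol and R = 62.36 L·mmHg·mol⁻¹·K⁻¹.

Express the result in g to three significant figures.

n(SO2) = PV/RT = (337 × 62.2) / (62.36 × 743.15) = 0.4523 mol
n(SO3) = (2/2) × 0.4523 = 0.4523 mol
m(SO3) = 0.4523 × 80.06 = 36.21 g

36.2 g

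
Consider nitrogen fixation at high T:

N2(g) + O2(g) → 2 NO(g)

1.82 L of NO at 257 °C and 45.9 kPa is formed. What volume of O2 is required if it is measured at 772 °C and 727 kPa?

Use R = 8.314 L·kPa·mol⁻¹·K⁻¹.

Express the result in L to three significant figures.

0.113 L

n(NO) = PV/RT = (45.9 × 1.82) / (8.314 × 530.15) = 0.01895 mol
n(O2) = (1/2) × 0.01895 = 0.009475 mol
V = nRT/P = 0.009475 × 8.314 × 1045.15 / 727 = 0.1132 L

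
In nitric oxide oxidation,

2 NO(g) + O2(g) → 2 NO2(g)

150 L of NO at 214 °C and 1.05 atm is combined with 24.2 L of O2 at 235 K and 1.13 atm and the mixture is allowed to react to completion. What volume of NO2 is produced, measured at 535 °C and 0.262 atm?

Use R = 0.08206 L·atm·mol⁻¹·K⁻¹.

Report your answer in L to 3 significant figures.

718 L

n(NO) = PV/RT = (1.05 × 150) / (0.08206 × 487.15) = 3.940 mol
n(O2) = PV/RT = (1.13 × 24.2) / (0.08206 × 235) = 1.418 mol
For 3.940 mol NO, stoichiometry requires (1/2) × 3.940 = 1.970 mol O2; 1.418 mol is available, so O2 is limiting.
n(NO2) = (2/1) × 1.418 = 2.836 mol
V(NO2) = nRT/P = 2.836 × 0.08206 × 808.15 / 0.262 = 717.8 L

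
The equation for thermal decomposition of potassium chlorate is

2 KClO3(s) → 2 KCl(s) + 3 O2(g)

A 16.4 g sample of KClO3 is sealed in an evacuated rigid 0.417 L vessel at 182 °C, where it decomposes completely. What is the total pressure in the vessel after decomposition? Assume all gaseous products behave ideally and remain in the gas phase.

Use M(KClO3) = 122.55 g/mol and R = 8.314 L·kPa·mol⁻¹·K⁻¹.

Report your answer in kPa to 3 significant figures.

n(KClO3) = 16.4 / 122.55 = 0.1338 mol
n(gas produced) = (3/2) × 0.1338 = 0.2007 mol
P = nRT/V = 0.2007 × 8.314 × 455.15 / 0.417 = 1821 kPa

1820 kPa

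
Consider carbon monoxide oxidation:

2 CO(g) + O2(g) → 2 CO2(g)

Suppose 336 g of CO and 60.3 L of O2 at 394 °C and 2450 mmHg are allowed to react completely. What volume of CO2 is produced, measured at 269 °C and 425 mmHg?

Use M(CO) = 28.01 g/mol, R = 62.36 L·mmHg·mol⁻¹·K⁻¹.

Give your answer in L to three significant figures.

n(CO) = 336 / 28.01 = 12.00 mol
n(O2) = PV/RT = (2450 × 60.3) / (62.36 × 667.15) = 3.551 mol
For 12.00 mol CO, stoichiometry requires (1/2) × 12.00 = 6.000 mol O2; 3.551 mol is available, so O2 is limiting.
n(CO2) = (2/1) × 3.551 = 7.102 mol
V(CO2) = nRT/P = 7.102 × 62.36 × 542.15 / 425 = 565.0 L

565 L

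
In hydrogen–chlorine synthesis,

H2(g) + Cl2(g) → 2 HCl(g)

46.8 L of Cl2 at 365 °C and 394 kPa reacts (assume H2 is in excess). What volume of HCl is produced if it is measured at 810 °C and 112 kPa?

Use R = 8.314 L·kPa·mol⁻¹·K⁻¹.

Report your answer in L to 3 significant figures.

n(Cl2) = PV/RT = (394 × 46.8) / (8.314 × 638.15) = 3.475 mol
n(HCl) = (2/1) × 3.475 = 6.950 mol
V = nRT/P = 6.950 × 8.314 × 1083.15 / 112 = 558.8 L

559 L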